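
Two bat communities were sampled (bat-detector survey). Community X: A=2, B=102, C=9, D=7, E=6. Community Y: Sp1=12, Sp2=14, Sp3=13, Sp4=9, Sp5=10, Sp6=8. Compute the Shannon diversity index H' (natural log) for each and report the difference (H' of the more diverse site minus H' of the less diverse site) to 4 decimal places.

Community X: N=126, proportions 0.015873, 0.8095238, 0.0714286, 0.0555556, 0.047619, giving H' = 0.7308813 (working shown to 7 dp, full precision carried).
Community Y: N=66, proportions 0.1818182, 0.2121212, 0.1969697, 0.1363636, 0.1515152, 0.1212121, giving H' = 1.7722846.
Difference = |0.7308813 − 1.7722846| = 1.0414033, i.e. 1.0414 to 4 decimal places.

1.0414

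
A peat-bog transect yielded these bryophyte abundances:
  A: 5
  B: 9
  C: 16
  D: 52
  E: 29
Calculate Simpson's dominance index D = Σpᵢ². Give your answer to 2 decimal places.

Total N = 5+9+16+52+29 = 111, so the proportions are 0.045, 0.0811, 0.1441, 0.4685, 0.2613 (working shown to 4 dp, full precision carried).
D = 0.045² + 0.0811² + 0.1441² + 0.4685² + 0.2613² = 0.0020 + 0.0066 + 0.0208 + 0.2195 + 0.0683 = 0.3171.
To 2 decimal places, D = 0.32.

0.32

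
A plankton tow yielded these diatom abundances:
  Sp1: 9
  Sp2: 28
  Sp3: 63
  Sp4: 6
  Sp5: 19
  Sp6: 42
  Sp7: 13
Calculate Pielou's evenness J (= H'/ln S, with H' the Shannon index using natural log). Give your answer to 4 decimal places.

Total N = 9+28+63+6+19+42+13 = 180, so the proportions are 0.05, 0.155556, 0.35, 0.033333, 0.105556, 0.233333, 0.072222 (working shown to 6 dp, full precision carried).
H' = −Σ pᵢ ln pᵢ = −((-0.149787) + (-0.289450) + (-0.367438) + (-0.113373) + (-0.237344) + (-0.339567) + (-0.189801)) = 1.686759.
With S = 7 species, ln S = 1.945910, so J = 1.686759/1.945910 = 0.866823, i.e. 0.8668 to 4 decimal places.

0.8668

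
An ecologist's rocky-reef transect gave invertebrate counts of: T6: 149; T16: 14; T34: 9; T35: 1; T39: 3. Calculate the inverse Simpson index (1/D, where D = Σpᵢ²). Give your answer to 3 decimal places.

1.377

Total N = 149+14+9+1+3 = 176, so the proportions are 0.846591, 0.079545, 0.051136, 0.005682, 0.017045 (working shown to 6 dp, full precision carried).
D = 0.846591² + 0.079545² + 0.051136² + 0.005682² + 0.017045² = 0.716716 + 0.006327 + 0.002615 + 0.000032 + 0.000291 = 0.725981.
So 1/D = 1.37745, i.e. 1.377 to 3 decimal places.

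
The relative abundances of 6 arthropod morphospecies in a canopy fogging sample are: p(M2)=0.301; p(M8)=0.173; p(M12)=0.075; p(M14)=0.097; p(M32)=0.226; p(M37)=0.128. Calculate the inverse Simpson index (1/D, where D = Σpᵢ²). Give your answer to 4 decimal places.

D = 0.301² + 0.173² + 0.075² + 0.097² + 0.226² + 0.128² = 0.09060100 + 0.02992900 + 0.00562500 + 0.00940900 + 0.05107600 + 0.01638400 = 0.20302400 (working shown to 8 dp, full precision carried).
So 1/D = 4.925526, i.e. 4.9255 to 4 decimal places.

4.9255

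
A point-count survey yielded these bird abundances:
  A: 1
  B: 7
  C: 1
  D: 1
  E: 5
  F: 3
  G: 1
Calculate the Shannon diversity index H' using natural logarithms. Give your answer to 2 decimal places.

Total N = 1+7+1+1+5+3+1 = 19, so the proportions are 0.0526, 0.3684, 0.0526, 0.0526, 0.2632, 0.1579, 0.0526 (working shown to 4 dp, full precision carried).
Each pᵢ ln pᵢ term: 0.0526×(-2.9444)=-0.1550, 0.3684×(-0.9985)=-0.3679, 0.0526×(-2.9444)=-0.1550, 0.0526×(-2.9444)=-0.1550, 0.2632×(-1.3350)=-0.3513, 0.1579×(-1.8458)=-0.2914, 0.0526×(-2.9444)=-0.1550.
Sum = -1.6305, so H' = 1.63.

1.63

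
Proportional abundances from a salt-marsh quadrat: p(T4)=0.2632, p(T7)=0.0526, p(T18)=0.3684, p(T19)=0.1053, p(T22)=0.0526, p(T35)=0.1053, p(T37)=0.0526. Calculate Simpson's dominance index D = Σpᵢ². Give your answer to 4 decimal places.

0.2355

D = 0.2632² + 0.0526² + 0.3684² + 0.1053² + 0.0526² + 0.1053² + 0.0526² = 0.069274 + 0.002767 + 0.135719 + 0.011088 + 0.002767 + 0.011088 + 0.002767 = 0.235469 (working shown to 6 dp, full precision carried).
To 4 decimal places, D = 0.2355.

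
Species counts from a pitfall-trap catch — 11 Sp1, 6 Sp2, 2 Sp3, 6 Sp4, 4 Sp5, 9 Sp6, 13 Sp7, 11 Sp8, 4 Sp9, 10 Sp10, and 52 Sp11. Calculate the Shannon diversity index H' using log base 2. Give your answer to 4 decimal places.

Total N = 11+6+2+6+4+9+13+11+4+10+52 = 128, so the proportions are 0.085938, 0.046875, 0.015625, 0.046875, 0.03125, 0.070312, 0.101562, 0.085938, 0.03125, 0.078125, 0.40625 (working shown to 6 dp, full precision carried).
Each pᵢ log₂ pᵢ term: 0.085938×(-3.540568)=-0.304268, 0.046875×(-4.415037)=-0.206955, 0.015625×(-6.000000)=-0.093750, 0.046875×(-4.415037)=-0.206955, 0.03125×(-5.000000)=-0.156250, 0.070312×(-3.830075)=-0.269302, 0.101562×(-3.299560)=-0.335112, 0.085938×(-3.540568)=-0.304268, 0.03125×(-5.000000)=-0.156250, 0.078125×(-3.678072)=-0.287349, 0.40625×(-1.299560)=-0.527946.
Sum = -2.848404, so H' = 2.8484.

2.8484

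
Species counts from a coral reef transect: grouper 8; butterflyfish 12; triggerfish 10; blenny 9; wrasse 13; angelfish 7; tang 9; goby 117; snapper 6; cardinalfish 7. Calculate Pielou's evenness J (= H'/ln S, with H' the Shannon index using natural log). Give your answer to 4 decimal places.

Total N = 8+12+10+9+13+7+9+117+6+7 = 198, so the proportions are 0.040404, 0.060606, 0.050505, 0.045455, 0.065657, 0.035354, 0.045455, 0.590909, 0.030303, 0.035354 (working shown to 6 dp, full precision carried).
H' = −Σ pᵢ ln pᵢ = −((-0.129650) + (-0.169901) + (-0.150792) + (-0.140502) + (-0.178804) + (-0.118164) + (-0.140502) + (-0.310873) + (-0.105955) + (-0.118164)) = 1.563306.
With S = 10 species, ln S = 2.302585, so J = 1.563306/2.302585 = 0.678935, i.e. 0.6789 to 4 decimal places.

0.6789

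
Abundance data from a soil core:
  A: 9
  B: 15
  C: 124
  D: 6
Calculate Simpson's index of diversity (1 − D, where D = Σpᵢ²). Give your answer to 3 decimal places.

0.337

Total N = 9+15+124+6 = 154, so the proportions are 0.05844, 0.0974, 0.80519, 0.03896 (working shown to 5 dp, full precision carried).
D = 0.05844² + 0.0974² + 0.80519² + 0.03896² = 0.00342 + 0.00949 + 0.64834 + 0.00152 = 0.66276.
So 1 − D = 0.33724, i.e. 0.337 to 3 decimal places.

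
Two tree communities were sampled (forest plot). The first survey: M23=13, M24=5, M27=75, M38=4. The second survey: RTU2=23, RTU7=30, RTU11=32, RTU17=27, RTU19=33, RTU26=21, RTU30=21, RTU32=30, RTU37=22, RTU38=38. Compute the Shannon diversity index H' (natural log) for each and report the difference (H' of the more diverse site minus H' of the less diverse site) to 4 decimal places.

The first survey: N=97, proportions 0.1340206, 0.0515464, 0.7731959, 0.0412371, giving H' = 0.7525634 (working shown to 7 dp, full precision carried).
The second survey: N=277, proportions 0.0830325, 0.1083032, 0.1155235, 0.0974729, 0.1191336, 0.0758123, 0.0758123, 0.1083032, 0.0794224, 0.1371841, giving H' = 2.2826267.
Difference = |0.7525634 − 2.2826267| = 1.5300633, i.e. 1.5301 to 4 decimal places.

1.5301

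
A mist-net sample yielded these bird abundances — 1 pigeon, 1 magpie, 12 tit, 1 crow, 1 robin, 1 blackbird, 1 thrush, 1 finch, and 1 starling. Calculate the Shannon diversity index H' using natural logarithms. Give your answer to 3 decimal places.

1.505

Total N = 1+1+12+1+1+1+1+1+1 = 20, so the proportions are 0.05, 0.05, 0.6, 0.05, 0.05, 0.05, 0.05, 0.05, 0.05 (working shown to 5 dp, full precision carried).
Each pᵢ ln pᵢ term: 0.05×(-2.99573)=-0.14979, 0.05×(-2.99573)=-0.14979, 0.6×(-0.51083)=-0.30650, 0.05×(-2.99573)=-0.14979, 0.05×(-2.99573)=-0.14979, 0.05×(-2.99573)=-0.14979, 0.05×(-2.99573)=-0.14979, 0.05×(-2.99573)=-0.14979, 0.05×(-2.99573)=-0.14979.
Sum = -1.50479, so H' = 1.505.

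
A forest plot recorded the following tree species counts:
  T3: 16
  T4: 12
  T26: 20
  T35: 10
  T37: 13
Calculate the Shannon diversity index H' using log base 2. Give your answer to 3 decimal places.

Total N = 16+12+20+10+13 = 71, so the proportions are 0.22535, 0.16901, 0.28169, 0.14085, 0.1831 (working shown to 5 dp, full precision carried).
Each pᵢ log₂ pᵢ term: 0.22535×(-2.14975)=-0.48445, 0.16901×(-2.56478)=-0.43348, 0.28169×(-1.82782)=-0.51488, 0.14085×(-2.82782)=-0.39828, 0.1831×(-2.44931)=-0.44846.
Sum = -2.27956, so H' = 2.280.

2.280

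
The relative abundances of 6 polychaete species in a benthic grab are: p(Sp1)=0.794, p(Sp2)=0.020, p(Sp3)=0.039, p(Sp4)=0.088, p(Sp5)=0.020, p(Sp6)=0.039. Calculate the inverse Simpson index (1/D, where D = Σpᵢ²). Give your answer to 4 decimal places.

D = 0.794² + 0.02² + 0.039² + 0.088² + 0.02² + 0.039² = 0.6304360 + 0.0004000 + 0.0015210 + 0.0077440 + 0.0004000 + 0.0015210 = 0.6420220 (working shown to 7 dp, full precision carried).
So 1/D = 1.557579, i.e. 1.5576 to 4 decimal places.

1.5576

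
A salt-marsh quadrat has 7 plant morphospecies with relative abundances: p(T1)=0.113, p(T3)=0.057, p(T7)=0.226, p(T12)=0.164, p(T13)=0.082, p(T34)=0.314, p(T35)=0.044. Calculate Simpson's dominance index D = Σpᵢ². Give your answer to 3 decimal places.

0.201

D = 0.113² + 0.057² + 0.226² + 0.164² + 0.082² + 0.314² + 0.044² = 0.01277 + 0.00325 + 0.05108 + 0.02690 + 0.00672 + 0.09860 + 0.00194 = 0.20125 (working shown to 5 dp, full precision carried).
To 3 decimal places, D = 0.201.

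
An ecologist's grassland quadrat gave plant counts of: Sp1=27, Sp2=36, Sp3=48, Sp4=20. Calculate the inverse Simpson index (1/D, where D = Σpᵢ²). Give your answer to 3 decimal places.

3.629

Total N = 27+36+48+20 = 131, so the proportions are 0.2061069, 0.2748092, 0.3664122, 0.1526718 (working shown to 7 dp, full precision carried).
D = 0.2061069² + 0.2748092² + 0.3664122² + 0.1526718² = 0.0424800 + 0.0755201 + 0.1342579 + 0.0233087 = 0.2755667.
So 1/D = 3.62889, i.e. 3.629 to 3 decimal places.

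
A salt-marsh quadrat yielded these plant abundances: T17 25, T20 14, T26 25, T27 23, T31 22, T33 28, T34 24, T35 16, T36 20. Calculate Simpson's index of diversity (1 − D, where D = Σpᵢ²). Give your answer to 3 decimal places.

0.885

Total N = 25+14+25+23+22+28+24+16+20 = 197, so the proportions are 0.1269, 0.07107, 0.1269, 0.11675, 0.11168, 0.14213, 0.12183, 0.08122, 0.10152 (working shown to 5 dp, full precision carried).
D = 0.1269² + 0.07107² + 0.1269² + 0.11675² + 0.11168² + 0.14213² + 0.12183² + 0.08122² + 0.10152² = 0.01610 + 0.00505 + 0.01610 + 0.01363 + 0.01247 + 0.02020 + 0.01484 + 0.00660 + 0.01031 = 0.11531.
So 1 − D = 0.88469, i.e. 0.885 to 3 decimal places.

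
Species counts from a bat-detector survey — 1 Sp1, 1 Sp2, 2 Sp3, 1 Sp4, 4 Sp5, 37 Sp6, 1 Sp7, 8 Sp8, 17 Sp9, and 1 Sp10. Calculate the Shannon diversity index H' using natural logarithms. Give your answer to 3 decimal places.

Total N = 1+1+2+1+4+37+1+8+17+1 = 73, so the proportions are 0.0137, 0.0137, 0.0274, 0.0137, 0.05479, 0.50685, 0.0137, 0.10959, 0.23288, 0.0137 (working shown to 5 dp, full precision carried).
Each pᵢ ln pᵢ term: 0.0137×(-4.29046)=-0.05877, 0.0137×(-4.29046)=-0.05877, 0.0274×(-3.59731)=-0.09856, 0.0137×(-4.29046)=-0.05877, 0.05479×(-2.90417)=-0.15913, 0.50685×(-0.67954)=-0.34443, 0.0137×(-4.29046)=-0.05877, 0.10959×(-2.21102)=-0.24230, 0.23288×(-1.45725)=-0.33936, 0.0137×(-4.29046)=-0.05877.
Sum = -1.47764, so H' = 1.478.

1.478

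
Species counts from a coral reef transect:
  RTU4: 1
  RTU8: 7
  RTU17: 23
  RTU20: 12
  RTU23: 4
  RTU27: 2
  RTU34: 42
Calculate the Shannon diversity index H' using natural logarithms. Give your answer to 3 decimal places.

Total N = 1+7+23+12+4+2+42 = 91, so the proportions are 0.01099, 0.07692, 0.25275, 0.13187, 0.04396, 0.02198, 0.46154 (working shown to 5 dp, full precision carried).
Each pᵢ ln pᵢ term: 0.01099×(-4.51086)=-0.04957, 0.07692×(-2.56495)=-0.19730, 0.25275×(-1.37537)=-0.34762, 0.13187×(-2.02595)=-0.26716, 0.04396×(-3.12457)=-0.13734, 0.02198×(-3.81771)=-0.08391, 0.46154×(-0.77319)=-0.35686.
Sum = -1.43976, so H' = 1.440.

1.440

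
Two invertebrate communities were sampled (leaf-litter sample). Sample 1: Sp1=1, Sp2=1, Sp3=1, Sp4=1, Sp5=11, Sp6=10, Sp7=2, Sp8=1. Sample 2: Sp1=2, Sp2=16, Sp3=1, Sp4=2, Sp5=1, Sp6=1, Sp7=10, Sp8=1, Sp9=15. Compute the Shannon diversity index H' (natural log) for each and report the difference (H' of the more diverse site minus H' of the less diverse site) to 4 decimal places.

Sample 1: N=28, proportions 0.0357143, 0.0357143, 0.0357143, 0.0357143, 0.3928571, 0.3571429, 0.0714286, 0.0357143, giving H' = 1.5183119 (working shown to 7 dp, full precision carried).
Sample 2: N=49, proportions 0.0408163, 0.3265306, 0.0204082, 0.0408163, 0.0204082, 0.0204082, 0.2040816, 0.0204082, 0.3061224, giving H' = 1.6309915.
Difference = |1.5183119 − 1.6309915| = 0.1126796, i.e. 0.1127 to 4 decimal places.

0.1127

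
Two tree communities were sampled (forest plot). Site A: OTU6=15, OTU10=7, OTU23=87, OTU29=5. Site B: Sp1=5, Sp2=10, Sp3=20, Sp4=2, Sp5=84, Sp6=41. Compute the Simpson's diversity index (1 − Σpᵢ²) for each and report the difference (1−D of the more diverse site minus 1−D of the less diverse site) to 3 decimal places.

Site A: N=114, proportions 0.13158, 0.0614, 0.76316, 0.04386, giving 1−D = 0.39458 (working shown to 5 dp, full precision carried).
Site B: N=162, proportions 0.03086, 0.06173, 0.12346, 0.01235, 0.51852, 0.25309, giving 1−D = 0.64693.
Difference = |0.39458 − 0.64693| = 0.25235, i.e. 0.252 to 3 decimal places.

0.252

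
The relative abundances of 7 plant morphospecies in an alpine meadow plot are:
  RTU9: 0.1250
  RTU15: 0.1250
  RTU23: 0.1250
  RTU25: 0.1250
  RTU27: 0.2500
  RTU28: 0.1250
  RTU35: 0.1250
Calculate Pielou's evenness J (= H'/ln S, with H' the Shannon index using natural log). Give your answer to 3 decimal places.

H' = −Σ pᵢ ln pᵢ = −((-0.25993) + (-0.25993) + (-0.25993) + (-0.25993) + (-0.34657) + (-0.25993) + (-0.25993)) = 1.90615 (working shown to 5 dp, full precision carried).
With S = 7 species, ln S = 1.94591, so J = 1.90615/1.94591 = 0.97957, i.e. 0.980 to 3 decimal places.

0.980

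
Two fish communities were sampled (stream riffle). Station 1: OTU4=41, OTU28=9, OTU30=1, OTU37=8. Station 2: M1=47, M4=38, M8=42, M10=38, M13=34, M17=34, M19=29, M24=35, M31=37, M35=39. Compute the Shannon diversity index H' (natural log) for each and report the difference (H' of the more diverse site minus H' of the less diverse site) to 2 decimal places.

1.42

Station 1: N=59, proportions 0.6949, 0.1525, 0.0169, 0.1356, giving H' = 0.8798 (working shown to 4 dp, full precision carried).
Station 2: N=373, proportions 0.126, 0.1019, 0.1126, 0.1019, 0.0912, 0.0912, 0.0777, 0.0938, 0.0992, 0.1046, giving H' = 2.2949.
Difference = |0.8798 − 2.2949| = 1.4151, i.e. 1.42 to 2 decimal places.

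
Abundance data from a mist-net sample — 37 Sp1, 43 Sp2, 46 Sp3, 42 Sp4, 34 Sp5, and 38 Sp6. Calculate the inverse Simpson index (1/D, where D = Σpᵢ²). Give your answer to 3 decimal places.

Total N = 37+43+46+42+34+38 = 240, so the proportions are 0.1541667, 0.1791667, 0.1916667, 0.175, 0.1416667, 0.1583333 (working shown to 7 dp, full precision carried).
D = 0.1541667² + 0.1791667² + 0.1916667² + 0.175² + 0.1416667² + 0.1583333² = 0.0237674 + 0.0321007 + 0.0367361 + 0.0306250 + 0.0200694 + 0.0250694 = 0.1683681.
So 1/D = 5.93937, i.e. 5.939 to 3 decimal places.

5.939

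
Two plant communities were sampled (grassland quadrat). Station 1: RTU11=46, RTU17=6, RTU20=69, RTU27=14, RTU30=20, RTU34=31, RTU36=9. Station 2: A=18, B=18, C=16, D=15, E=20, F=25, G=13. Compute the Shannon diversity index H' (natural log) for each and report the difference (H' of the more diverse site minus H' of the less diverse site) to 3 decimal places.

Station 1: N=195, proportions 0.2359, 0.03077, 0.35385, 0.07179, 0.10256, 0.15897, 0.04615, giving H' = 1.67243 (working shown to 5 dp, full precision carried).
Station 2: N=125, proportions 0.144, 0.144, 0.128, 0.12, 0.16, 0.2, 0.104, giving H' = 1.92618.
Difference = |1.67243 − 1.92618| = 0.25375, i.e. 0.254 to 3 decimal places.

0.254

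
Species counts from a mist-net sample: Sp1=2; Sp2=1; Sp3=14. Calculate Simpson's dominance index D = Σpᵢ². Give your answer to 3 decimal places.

Total N = 2+1+14 = 17, so the proportions are 0.11765, 0.05882, 0.82353 (working shown to 5 dp, full precision carried).
D = 0.11765² + 0.05882² + 0.82353² = 0.01384 + 0.00346 + 0.67820 = 0.69550.
To 3 decimal places, D = 0.696.

0.696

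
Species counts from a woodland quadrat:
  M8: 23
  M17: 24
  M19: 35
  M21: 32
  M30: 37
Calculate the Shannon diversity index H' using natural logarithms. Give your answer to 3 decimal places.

Total N = 23+24+35+32+37 = 151, so the proportions are 0.15232, 0.15894, 0.23179, 0.21192, 0.24503 (working shown to 5 dp, full precision carried).
Each pᵢ ln pᵢ term: 0.15232×(-1.88179)=-0.28663, 0.15894×(-1.83923)=-0.29233, 0.23179×(-1.46193)=-0.33886, 0.21192×(-1.55154)=-0.32880, 0.24503×(-1.40636)=-0.34461.
Sum = -1.59122, so H' = 1.591.

1.591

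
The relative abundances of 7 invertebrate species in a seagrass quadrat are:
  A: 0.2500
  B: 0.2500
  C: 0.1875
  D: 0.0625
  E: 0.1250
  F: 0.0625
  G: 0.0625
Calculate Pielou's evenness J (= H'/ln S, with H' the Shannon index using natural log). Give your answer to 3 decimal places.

0.918

H' = −Σ pᵢ ln pᵢ = −((-0.34657) + (-0.34657) + (-0.31387) + (-0.17329) + (-0.25993) + (-0.17329) + (-0.17329)) = 1.78681 (working shown to 5 dp, full precision carried).
With S = 7 species, ln S = 1.94591, so J = 1.78681/1.94591 = 0.91824, i.e. 0.918 to 3 decimal places.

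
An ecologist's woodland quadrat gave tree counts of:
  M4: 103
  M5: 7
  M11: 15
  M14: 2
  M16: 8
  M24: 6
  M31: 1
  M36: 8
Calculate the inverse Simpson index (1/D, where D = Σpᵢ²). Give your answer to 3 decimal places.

Total N = 103+7+15+2+8+6+1+8 = 150, so the proportions are 0.686667, 0.046667, 0.1, 0.013333, 0.053333, 0.04, 0.006667, 0.053333 (working shown to 6 dp, full precision carried).
D = 0.686667² + 0.046667² + 0.1² + 0.013333² + 0.053333² + 0.04² + 0.006667² + 0.053333² = 0.471511 + 0.002178 + 0.010000 + 0.000178 + 0.002844 + 0.001600 + 0.000044 + 0.002844 = 0.491200.
So 1/D = 2.03583, i.e. 2.036 to 3 decimal places.

2.036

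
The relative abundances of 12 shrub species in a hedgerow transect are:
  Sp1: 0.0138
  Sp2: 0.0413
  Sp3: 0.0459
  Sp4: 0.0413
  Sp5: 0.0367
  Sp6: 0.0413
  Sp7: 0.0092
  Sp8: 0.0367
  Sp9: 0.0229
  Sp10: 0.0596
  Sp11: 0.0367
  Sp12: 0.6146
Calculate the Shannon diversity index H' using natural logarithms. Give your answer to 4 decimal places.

Each pᵢ ln pᵢ term (working shown to 6 dp, full precision carried): 0.0138×(-4.283087)=-0.059107, 0.0413×(-3.186893)=-0.131619, 0.0459×(-3.081290)=-0.141431, 0.0413×(-3.186893)=-0.131619, 0.0367×(-3.304979)=-0.121293, 0.0413×(-3.186893)=-0.131619, 0.0092×(-4.688552)=-0.043135, 0.0367×(-3.304979)=-0.121293, 0.0229×(-3.776618)=-0.086485, 0.0596×(-2.820100)=-0.168078, 0.0367×(-3.304979)=-0.121293, 0.6146×(-0.486784)=-0.299177.
Sum = -1.556146, so H' = 1.5561.

1.5561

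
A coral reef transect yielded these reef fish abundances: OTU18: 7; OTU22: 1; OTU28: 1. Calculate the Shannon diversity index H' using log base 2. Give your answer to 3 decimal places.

0.986

Total N = 7+1+1 = 9, so the proportions are 0.77778, 0.11111, 0.11111 (working shown to 5 dp, full precision carried).
Each pᵢ log₂ pᵢ term: 0.77778×(-0.36257)=-0.28200, 0.11111×(-3.16993)=-0.35221, 0.11111×(-3.16993)=-0.35221.
Sum = -0.98643, so H' = 0.986.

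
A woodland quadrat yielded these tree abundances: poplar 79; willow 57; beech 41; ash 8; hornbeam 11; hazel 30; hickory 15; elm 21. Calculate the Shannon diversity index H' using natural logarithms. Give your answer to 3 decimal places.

Total N = 79+57+41+8+11+30+15+21 = 262, so the proportions are 0.30153, 0.21756, 0.15649, 0.03053, 0.04198, 0.1145, 0.05725, 0.08015 (working shown to 5 dp, full precision carried).
Each pᵢ ln pᵢ term: 0.30153×(-1.19890)=-0.36150, 0.21756×(-1.52529)=-0.33184, 0.15649×(-1.85477)=-0.29025, 0.03053×(-3.48890)=-0.10653, 0.04198×(-3.17045)=-0.13311, 0.1145×(-2.16715)=-0.24815, 0.05725×(-2.86029)=-0.16376, 0.08015×(-2.52382)=-0.20229.
Sum = -1.83743, so H' = 1.837.

1.837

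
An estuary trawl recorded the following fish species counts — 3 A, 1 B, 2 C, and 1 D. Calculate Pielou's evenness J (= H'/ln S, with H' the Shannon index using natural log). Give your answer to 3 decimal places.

0.921

Total N = 3+1+2+1 = 7, so the proportions are 0.42857, 0.14286, 0.28571, 0.14286 (working shown to 5 dp, full precision carried).
H' = −Σ pᵢ ln pᵢ = −((-0.36313) + (-0.27799) + (-0.35793) + (-0.27799)) = 1.27703.
With S = 4 species, ln S = 1.38629, so J = 1.27703/1.38629 = 0.92119, i.e. 0.921 to 3 decimal places.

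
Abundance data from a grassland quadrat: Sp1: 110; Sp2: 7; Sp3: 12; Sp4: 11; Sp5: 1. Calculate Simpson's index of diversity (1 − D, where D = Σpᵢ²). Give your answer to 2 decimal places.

0.38

Total N = 110+7+12+11+1 = 141, so the proportions are 0.7801, 0.0496, 0.0851, 0.078, 0.0071 (working shown to 4 dp, full precision carried).
D = 0.7801² + 0.0496² + 0.0851² + 0.078² + 0.0071² = 0.6086 + 0.0025 + 0.0072 + 0.0061 + 0.0001 = 0.6245.
So 1 − D = 0.3755, i.e. 0.38 to 2 decimal places.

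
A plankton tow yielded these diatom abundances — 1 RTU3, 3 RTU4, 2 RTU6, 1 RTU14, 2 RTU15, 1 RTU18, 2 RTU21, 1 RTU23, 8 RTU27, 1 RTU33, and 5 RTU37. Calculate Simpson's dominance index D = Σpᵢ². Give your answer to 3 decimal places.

0.158

Total N = 1+3+2+1+2+1+2+1+8+1+5 = 27, so the proportions are 0.03704, 0.11111, 0.07407, 0.03704, 0.07407, 0.03704, 0.07407, 0.03704, 0.2963, 0.03704, 0.18519 (working shown to 5 dp, full precision carried).
D = 0.03704² + 0.11111² + 0.07407² + 0.03704² + 0.07407² + 0.03704² + 0.07407² + 0.03704² + 0.2963² + 0.03704² + 0.18519² = 0.00137 + 0.01235 + 0.00549 + 0.00137 + 0.00549 + 0.00137 + 0.00549 + 0.00137 + 0.08779 + 0.00137 + 0.03429 = 0.15775.
To 3 decimal places, D = 0.158.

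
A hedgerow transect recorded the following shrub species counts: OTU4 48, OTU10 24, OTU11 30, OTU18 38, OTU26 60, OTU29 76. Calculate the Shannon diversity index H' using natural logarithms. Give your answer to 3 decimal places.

1.718

Total N = 48+24+30+38+60+76 = 276, so the proportions are 0.17391, 0.08696, 0.1087, 0.13768, 0.21739, 0.27536 (working shown to 5 dp, full precision carried).
Each pᵢ ln pᵢ term: 0.17391×(-1.74920)=-0.30421, 0.08696×(-2.44235)=-0.21238, 0.1087×(-2.21920)=-0.24122, 0.13768×(-1.98281)=-0.27300, 0.21739×(-1.52606)=-0.33175, 0.27536×(-1.28967)=-0.35513.
Sum = -1.71768, so H' = 1.718.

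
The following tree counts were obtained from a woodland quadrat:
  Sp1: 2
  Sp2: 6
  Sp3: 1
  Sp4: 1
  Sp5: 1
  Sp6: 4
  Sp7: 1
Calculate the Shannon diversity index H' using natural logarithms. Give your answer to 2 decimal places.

Total N = 2+6+1+1+1+4+1 = 16, so the proportions are 0.125, 0.375, 0.0625, 0.0625, 0.0625, 0.25, 0.0625 (working shown to 4 dp, full precision carried).
Each pᵢ ln pᵢ term: 0.125×(-2.0794)=-0.2599, 0.375×(-0.9808)=-0.3678, 0.0625×(-2.7726)=-0.1733, 0.0625×(-2.7726)=-0.1733, 0.0625×(-2.7726)=-0.1733, 0.25×(-1.3863)=-0.3466, 0.0625×(-2.7726)=-0.1733.
Sum = -1.6675, so H' = 1.67.

1.67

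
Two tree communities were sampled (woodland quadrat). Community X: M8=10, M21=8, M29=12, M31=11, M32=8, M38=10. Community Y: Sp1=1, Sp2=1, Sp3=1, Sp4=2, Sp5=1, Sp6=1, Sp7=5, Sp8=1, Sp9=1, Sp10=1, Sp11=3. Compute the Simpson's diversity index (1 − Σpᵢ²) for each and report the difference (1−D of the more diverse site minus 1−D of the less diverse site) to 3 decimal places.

Community X: N=59, proportions 0.169492, 0.135593, 0.20339, 0.186441, 0.135593, 0.169492, giving 1−D = 0.829647 (working shown to 6 dp, full precision carried).
Community Y: N=18, proportions 0.055556, 0.055556, 0.055556, 0.111111, 0.055556, 0.055556, 0.277778, 0.055556, 0.055556, 0.055556, 0.166667, giving 1−D = 0.858025.
Difference = |0.829647 − 0.858025| = 0.028378, i.e. 0.028 to 3 decimal places.

0.028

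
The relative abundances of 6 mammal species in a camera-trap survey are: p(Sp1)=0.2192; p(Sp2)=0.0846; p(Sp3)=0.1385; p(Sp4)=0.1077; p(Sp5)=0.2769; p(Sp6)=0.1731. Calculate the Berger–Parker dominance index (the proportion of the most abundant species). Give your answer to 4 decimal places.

0.2769

The largest proportion is 0.2769, i.e. d = 0.2769 to 4 decimal places.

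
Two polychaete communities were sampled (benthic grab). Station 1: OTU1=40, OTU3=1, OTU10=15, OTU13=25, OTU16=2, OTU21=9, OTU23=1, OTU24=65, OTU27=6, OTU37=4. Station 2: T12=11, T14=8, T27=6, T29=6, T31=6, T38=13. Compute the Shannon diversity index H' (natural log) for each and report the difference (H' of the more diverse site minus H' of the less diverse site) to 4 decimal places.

Station 1: N=168, proportions 0.238095, 0.005952, 0.089286, 0.14881, 0.011905, 0.053571, 0.005952, 0.386905, 0.035714, 0.02381, giving H' = 1.686821 (working shown to 6 dp, full precision carried).
Station 2: N=50, proportions 0.22, 0.16, 0.12, 0.12, 0.12, 0.26, giving H' = 1.739855.
Difference = |1.686821 − 1.739855| = 0.053034, i.e. 0.0530 to 4 decimal places.

0.0530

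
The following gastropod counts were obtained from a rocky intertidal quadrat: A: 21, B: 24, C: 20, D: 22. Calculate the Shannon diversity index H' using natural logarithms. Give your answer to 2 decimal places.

Total N = 21+24+20+22 = 87, so the proportions are 0.2414, 0.2759, 0.2299, 0.2529 (working shown to 4 dp, full precision carried).
Each pᵢ ln pᵢ term: 0.2414×(-1.4214)=-0.3431, 0.2759×(-1.2879)=-0.3553, 0.2299×(-1.4702)=-0.3380, 0.2529×(-1.3749)=-0.3477.
Sum = -1.3840, so H' = 1.38.

1.38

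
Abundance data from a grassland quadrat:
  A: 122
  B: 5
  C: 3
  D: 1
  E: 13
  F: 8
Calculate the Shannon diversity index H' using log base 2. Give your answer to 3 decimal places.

Total N = 122+5+3+1+13+8 = 152, so the proportions are 0.80263, 0.03289, 0.01974, 0.00658, 0.08553, 0.05263 (working shown to 5 dp, full precision carried).
Each pᵢ log₂ pᵢ term: 0.80263×(-0.31719)=-0.25459, 0.03289×(-4.92600)=-0.16204, 0.01974×(-5.66297)=-0.11177, 0.00658×(-7.24793)=-0.04768, 0.08553×(-3.54749)=-0.30340, 0.05263×(-4.24793)=-0.22358.
Sum = -1.10306, so H' = 1.103.

1.103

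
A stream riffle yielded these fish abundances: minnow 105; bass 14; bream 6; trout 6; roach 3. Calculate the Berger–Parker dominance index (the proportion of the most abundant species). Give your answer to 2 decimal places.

Total N = 105+14+6+6+3 = 134, so the proportions are 0.7836, 0.1045, 0.0448, 0.0448, 0.0224 (working shown to 4 dp, full precision carried).
The largest proportion is 0.7836, i.e. d = 0.78 to 2 decimal places.

0.78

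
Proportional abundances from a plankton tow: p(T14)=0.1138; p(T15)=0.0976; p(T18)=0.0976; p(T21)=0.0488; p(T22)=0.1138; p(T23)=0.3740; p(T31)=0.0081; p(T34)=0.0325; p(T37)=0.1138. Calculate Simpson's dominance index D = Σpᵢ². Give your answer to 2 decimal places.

D = 0.1138² + 0.0976² + 0.0976² + 0.0488² + 0.1138² + 0.374² + 0.0081² + 0.0325² + 0.1138² = 0.0130 + 0.0095 + 0.0095 + 0.0024 + 0.0130 + 0.1399 + 0.0001 + 0.0011 + 0.0130 = 0.2013 (working shown to 4 dp, full precision carried).
To 2 decimal places, D = 0.20.

0.20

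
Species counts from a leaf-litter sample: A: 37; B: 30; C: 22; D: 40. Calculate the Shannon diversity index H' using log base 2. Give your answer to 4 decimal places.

1.9652

Total N = 37+30+22+40 = 129, so the proportions are 0.286822, 0.232558, 0.170543, 0.310078 (working shown to 6 dp, full precision carried).
Each pᵢ log₂ pᵢ term: 0.286822×(-1.801774)=-0.516788, 0.232558×(-2.104337)=-0.489381, 0.170543×(-2.551796)=-0.435190, 0.310078×(-1.689299)=-0.523814.
Sum = -1.965172, so H' = 1.9652.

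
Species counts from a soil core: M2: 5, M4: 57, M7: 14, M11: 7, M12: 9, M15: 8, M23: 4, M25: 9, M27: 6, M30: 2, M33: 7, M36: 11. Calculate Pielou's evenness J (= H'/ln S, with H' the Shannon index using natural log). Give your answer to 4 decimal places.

Total N = 5+57+14+7+9+8+4+9+6+2+7+11 = 139, so the proportions are 0.035971, 0.410072, 0.100719, 0.05036, 0.064748, 0.057554, 0.028777, 0.064748, 0.043165, 0.014388, 0.05036, 0.079137 (working shown to 6 dp, full precision carried).
H' = −Σ pᵢ ln pᵢ = −((-0.119606) + (-0.365547) + (-0.231193) + (-0.150503) + (-0.177232) + (-0.164318) + (-0.102106) + (-0.177232) + (-0.135657) + (-0.061026) + (-0.150503) + (-0.200736)) = 2.035660.
With S = 12 species, ln S = 2.484907, so J = 2.035660/2.484907 = 0.819210, i.e. 0.8192 to 4 decimal places.

0.8192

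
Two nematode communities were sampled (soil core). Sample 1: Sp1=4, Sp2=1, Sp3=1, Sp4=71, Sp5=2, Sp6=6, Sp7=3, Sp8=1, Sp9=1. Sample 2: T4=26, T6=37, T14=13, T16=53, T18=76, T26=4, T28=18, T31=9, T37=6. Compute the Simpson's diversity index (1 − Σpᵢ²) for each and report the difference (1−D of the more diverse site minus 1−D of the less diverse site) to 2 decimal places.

0.44

Sample 1: N=90, proportions 0.0444, 0.0111, 0.0111, 0.7889, 0.0222, 0.0667, 0.0333, 0.0111, 0.0111, giving 1−D = 0.3691 (working shown to 4 dp, full precision carried).
Sample 2: N=242, proportions 0.1074, 0.1529, 0.0537, 0.219, 0.314, 0.0165, 0.0744, 0.0372, 0.0248, giving 1−D = 0.8078.
Difference = |0.3691 − 0.8078| = 0.4387, i.e. 0.44 to 2 decimal places.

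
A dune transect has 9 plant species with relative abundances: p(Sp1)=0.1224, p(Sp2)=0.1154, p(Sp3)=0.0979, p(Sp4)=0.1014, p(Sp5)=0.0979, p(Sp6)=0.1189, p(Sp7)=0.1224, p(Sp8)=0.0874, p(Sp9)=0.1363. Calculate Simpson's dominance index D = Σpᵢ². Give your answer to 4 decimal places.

D = 0.1224² + 0.1154² + 0.0979² + 0.1014² + 0.0979² + 0.1189² + 0.1224² + 0.0874² + 0.1363² = 0.014982 + 0.013317 + 0.009584 + 0.010282 + 0.009584 + 0.014137 + 0.014982 + 0.007639 + 0.018578 = 0.113085 (working shown to 6 dp, full precision carried).
To 4 decimal places, D = 0.1131.

0.1131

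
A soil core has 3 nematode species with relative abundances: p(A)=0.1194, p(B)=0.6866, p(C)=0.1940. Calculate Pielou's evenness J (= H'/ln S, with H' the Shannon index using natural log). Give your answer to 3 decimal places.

0.756

H' = −Σ pᵢ ln pᵢ = −((-0.25376) + (-0.25816) + (-0.31814)) = 0.83006 (working shown to 5 dp, full precision carried).
With S = 3 species, ln S = 1.09861, so J = 0.83006/1.09861 = 0.75555, i.e. 0.756 to 3 decimal places.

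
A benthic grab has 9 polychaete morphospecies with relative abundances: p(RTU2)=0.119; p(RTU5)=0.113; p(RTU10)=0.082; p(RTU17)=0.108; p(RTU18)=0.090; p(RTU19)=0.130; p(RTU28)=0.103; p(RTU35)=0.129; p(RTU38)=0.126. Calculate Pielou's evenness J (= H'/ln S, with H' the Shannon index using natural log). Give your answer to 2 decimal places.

1.00

H' = −Σ pᵢ ln pᵢ = −((-0.2533) + (-0.2464) + (-0.2051) + (-0.2404) + (-0.2167) + (-0.2652) + (-0.2341) + (-0.2642) + (-0.2610)) = 2.1864 (working shown to 4 dp, full precision carried).
With S = 9 species, ln S = 2.1972, so J = 2.1864/2.1972 = 0.9951, i.e. 1.00 to 2 decimal places.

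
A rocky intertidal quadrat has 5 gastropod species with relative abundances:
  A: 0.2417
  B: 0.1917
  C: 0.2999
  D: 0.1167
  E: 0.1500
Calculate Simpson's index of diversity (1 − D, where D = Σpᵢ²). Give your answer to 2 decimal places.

0.78

D = 0.2417² + 0.1917² + 0.2999² + 0.1167² + 0.15² = 0.0584 + 0.0367 + 0.0899 + 0.0136 + 0.0225 = 0.2212 (working shown to 4 dp, full precision carried).
So 1 − D = 0.7788, i.e. 0.78 to 2 decimal places.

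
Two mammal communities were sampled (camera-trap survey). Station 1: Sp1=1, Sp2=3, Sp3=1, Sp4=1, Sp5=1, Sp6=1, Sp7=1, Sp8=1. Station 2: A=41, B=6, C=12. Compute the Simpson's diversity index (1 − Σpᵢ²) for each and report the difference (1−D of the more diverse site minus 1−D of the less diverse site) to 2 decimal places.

Station 1: N=10, proportions 0.1, 0.3, 0.1, 0.1, 0.1, 0.1, 0.1, 0.1, giving 1−D = 0.8400 (working shown to 4 dp, full precision carried).
Station 2: N=59, proportions 0.6949, 0.1017, 0.2034, giving 1−D = 0.4654.
Difference = |0.8400 − 0.4654| = 0.3746, i.e. 0.37 to 2 decimal places.

0.37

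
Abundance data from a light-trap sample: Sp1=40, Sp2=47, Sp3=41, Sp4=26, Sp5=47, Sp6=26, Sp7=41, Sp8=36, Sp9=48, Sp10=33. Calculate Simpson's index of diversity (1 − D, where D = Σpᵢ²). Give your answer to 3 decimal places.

0.896

Total N = 40+47+41+26+47+26+41+36+48+33 = 385, so the proportions are 0.1039, 0.12208, 0.10649, 0.06753, 0.12208, 0.06753, 0.10649, 0.09351, 0.12468, 0.08571 (working shown to 5 dp, full precision carried).
D = 0.1039² + 0.12208² + 0.10649² + 0.06753² + 0.12208² + 0.06753² + 0.10649² + 0.09351² + 0.12468² + 0.08571² = 0.01079 + 0.01490 + 0.01134 + 0.00456 + 0.01490 + 0.00456 + 0.01134 + 0.00874 + 0.01554 + 0.00735 = 0.10404.
So 1 − D = 0.89596, i.e. 0.896 to 3 decimal places.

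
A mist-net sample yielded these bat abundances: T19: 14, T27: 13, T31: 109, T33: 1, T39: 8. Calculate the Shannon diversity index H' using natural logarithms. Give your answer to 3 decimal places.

0.851

Total N = 14+13+109+1+8 = 145, so the proportions are 0.09655, 0.08966, 0.75172, 0.0069, 0.05517 (working shown to 5 dp, full precision carried).
Each pᵢ ln pᵢ term: 0.09655×(-2.33768)=-0.22571, 0.08966×(-2.41178)=-0.21623, 0.75172×(-0.28539)=-0.21453, 0.0069×(-4.97673)=-0.03432, 0.05517×(-2.89729)=-0.15985.
Sum = -0.85064, so H' = 0.851.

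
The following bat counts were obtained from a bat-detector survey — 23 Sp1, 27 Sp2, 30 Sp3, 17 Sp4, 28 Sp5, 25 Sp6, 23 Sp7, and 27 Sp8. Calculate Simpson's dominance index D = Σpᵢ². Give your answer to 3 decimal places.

Total N = 23+27+30+17+28+25+23+27 = 200, so the proportions are 0.115, 0.135, 0.15, 0.085, 0.14, 0.125, 0.115, 0.135 (working shown to 5 dp, full precision carried).
D = 0.115² + 0.135² + 0.15² + 0.085² + 0.14² + 0.125² + 0.115² + 0.135² = 0.01323 + 0.01823 + 0.02250 + 0.00723 + 0.01960 + 0.01562 + 0.01323 + 0.01823 = 0.12785.
To 3 decimal places, D = 0.128.

0.128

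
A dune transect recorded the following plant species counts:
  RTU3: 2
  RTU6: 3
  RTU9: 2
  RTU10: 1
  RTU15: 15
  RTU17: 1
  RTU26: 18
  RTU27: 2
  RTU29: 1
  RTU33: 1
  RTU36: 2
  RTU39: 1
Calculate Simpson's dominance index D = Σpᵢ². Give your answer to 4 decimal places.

0.2411

Total N = 2+3+2+1+15+1+18+2+1+1+2+1 = 49, so the proportions are 0.0408163, 0.0612245, 0.0408163, 0.0204082, 0.3061224, 0.0204082, 0.3673469, 0.0408163, 0.0204082, 0.0204082, 0.0408163, 0.0204082 (working shown to 7 dp, full precision carried).
D = 0.0408163² + 0.0612245² + 0.0408163² + 0.0204082² + 0.3061224² + 0.0204082² + 0.3673469² + 0.0408163² + 0.0204082² + 0.0204082² + 0.0408163² + 0.0204082² = 0.0016660 + 0.0037484 + 0.0016660 + 0.0004165 + 0.0937110 + 0.0004165 + 0.1349438 + 0.0016660 + 0.0004165 + 0.0004165 + 0.0016660 + 0.0004165 = 0.2411495.
To 4 decimal places, D = 0.2411.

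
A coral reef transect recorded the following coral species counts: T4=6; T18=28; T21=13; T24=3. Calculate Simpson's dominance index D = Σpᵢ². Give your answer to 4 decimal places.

0.3992

Total N = 6+28+13+3 = 50, so the proportions are 0.12, 0.56, 0.26, 0.06 (working shown to 6 dp, full precision carried).
D = 0.12² + 0.56² + 0.26² + 0.06² = 0.014400 + 0.313600 + 0.067600 + 0.003600 = 0.399200.
To 4 decimal places, D = 0.3992.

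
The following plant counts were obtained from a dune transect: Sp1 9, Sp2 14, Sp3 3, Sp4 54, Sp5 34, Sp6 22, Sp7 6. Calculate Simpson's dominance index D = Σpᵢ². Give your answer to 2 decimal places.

0.24

Total N = 9+14+3+54+34+22+6 = 142, so the proportions are 0.0634, 0.0986, 0.0211, 0.3803, 0.2394, 0.1549, 0.0423 (working shown to 4 dp, full precision carried).
D = 0.0634² + 0.0986² + 0.0211² + 0.3803² + 0.2394² + 0.1549² + 0.0423² = 0.0040 + 0.0097 + 0.0004 + 0.1446 + 0.0573 + 0.0240 + 0.0018 = 0.2419.
To 2 decimal places, D = 0.24.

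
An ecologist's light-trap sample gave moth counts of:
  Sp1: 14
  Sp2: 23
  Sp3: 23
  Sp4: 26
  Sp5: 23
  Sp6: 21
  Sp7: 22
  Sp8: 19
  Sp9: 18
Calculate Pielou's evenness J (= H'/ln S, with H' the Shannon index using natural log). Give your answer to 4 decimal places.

0.9940

Total N = 14+23+23+26+23+21+22+19+18 = 189, so the proportions are 0.074074, 0.121693, 0.121693, 0.137566, 0.121693, 0.111111, 0.116402, 0.100529, 0.095238 (working shown to 6 dp, full precision carried).
H' = −Σ pᵢ ln pᵢ = −((-0.192792) + (-0.256316) + (-0.256316) + (-0.272883) + (-0.256316) + (-0.244136) + (-0.250347) + (-0.230946) + (-0.223941)) = 2.183994.
With S = 9 species, ln S = 2.197225, so J = 2.183994/2.197225 = 0.993978, i.e. 0.9940 to 4 decimal places.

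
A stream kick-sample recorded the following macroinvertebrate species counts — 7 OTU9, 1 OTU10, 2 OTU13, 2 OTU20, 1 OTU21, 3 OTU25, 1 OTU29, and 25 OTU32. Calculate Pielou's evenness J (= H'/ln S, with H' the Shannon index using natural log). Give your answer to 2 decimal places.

Total N = 7+1+2+2+1+3+1+25 = 42, so the proportions are 0.1667, 0.0238, 0.0476, 0.0476, 0.0238, 0.0714, 0.0238, 0.5952 (working shown to 4 dp, full precision carried).
H' = −Σ pᵢ ln pᵢ = −((-0.2986) + (-0.0890) + (-0.1450) + (-0.1450) + (-0.0890) + (-0.1885) + (-0.0890) + (-0.3088)) = 1.3529.
With S = 8 species, ln S = 2.0794, so J = 1.3529/2.0794 = 0.6506, i.e. 0.65 to 2 decimal places.

0.65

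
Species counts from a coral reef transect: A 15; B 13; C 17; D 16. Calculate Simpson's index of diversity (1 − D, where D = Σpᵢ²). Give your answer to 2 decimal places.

Total N = 15+13+17+16 = 61, so the proportions are 0.2459, 0.2131, 0.2787, 0.2623 (working shown to 4 dp, full precision carried).
D = 0.2459² + 0.2131² + 0.2787² + 0.2623² = 0.0605 + 0.0454 + 0.0777 + 0.0688 = 0.2524.
So 1 − D = 0.7476, i.e. 0.75 to 2 decimal places.

0.75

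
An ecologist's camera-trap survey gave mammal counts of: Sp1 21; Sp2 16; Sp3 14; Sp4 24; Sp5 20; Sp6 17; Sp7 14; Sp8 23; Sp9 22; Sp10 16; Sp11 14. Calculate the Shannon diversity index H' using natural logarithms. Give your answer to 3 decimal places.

Total N = 21+16+14+24+20+17+14+23+22+16+14 = 201, so the proportions are 0.10448, 0.0796, 0.06965, 0.1194, 0.0995, 0.08458, 0.06965, 0.11443, 0.10945, 0.0796, 0.06965 (working shown to 5 dp, full precision carried).
Each pᵢ ln pᵢ term: 0.10448×(-2.25878)=-0.23599, 0.0796×(-2.53072)=-0.20145, 0.06965×(-2.66425)=-0.18557, 0.1194×(-2.12525)=-0.25376, 0.0995×(-2.30757)=-0.22961, 0.08458×(-2.47009)=-0.20891, 0.06965×(-2.66425)=-0.18557, 0.11443×(-2.16781)=-0.24806, 0.10945×(-2.21226)=-0.24214, 0.0796×(-2.53072)=-0.20145, 0.06965×(-2.66425)=-0.18557.
Sum = -2.37808, so H' = 2.378.

2.378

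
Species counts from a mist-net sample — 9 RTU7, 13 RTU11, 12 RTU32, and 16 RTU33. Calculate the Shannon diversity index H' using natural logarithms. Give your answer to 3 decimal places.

1.366

Total N = 9+13+12+16 = 50, so the proportions are 0.18, 0.26, 0.24, 0.32 (working shown to 5 dp, full precision carried).
Each pᵢ ln pᵢ term: 0.18×(-1.71480)=-0.30866, 0.26×(-1.34707)=-0.35024, 0.24×(-1.42712)=-0.34251, 0.32×(-1.13943)=-0.36462.
Sum = -1.36603, so H' = 1.366.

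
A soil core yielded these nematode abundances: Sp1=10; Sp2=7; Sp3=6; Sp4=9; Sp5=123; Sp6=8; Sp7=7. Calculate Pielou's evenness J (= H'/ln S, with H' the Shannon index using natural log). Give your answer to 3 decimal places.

0.555

Total N = 10+7+6+9+123+8+7 = 170, so the proportions are 0.05882, 0.04118, 0.03529, 0.05294, 0.72353, 0.04706, 0.04118 (working shown to 5 dp, full precision carried).
H' = −Σ pᵢ ln pᵢ = −((-0.16666) + (-0.13135) + (-0.11802) + (-0.15557) + (-0.23414) + (-0.14383) + (-0.13135)) = 1.08093.
With S = 7 species, ln S = 1.94591, so J = 1.08093/1.94591 = 0.55549, i.e. 0.555 to 3 decimal places.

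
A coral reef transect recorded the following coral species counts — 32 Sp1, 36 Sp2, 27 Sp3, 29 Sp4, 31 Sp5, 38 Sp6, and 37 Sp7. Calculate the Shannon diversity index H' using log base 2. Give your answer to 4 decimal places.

Total N = 32+36+27+29+31+38+37 = 230, so the proportions are 0.13913, 0.156522, 0.117391, 0.126087, 0.134783, 0.165217, 0.16087 (working shown to 6 dp, full precision carried).
Each pᵢ log₂ pᵢ term: 0.13913×(-2.845490)=-0.395894, 0.156522×(-2.675565)=-0.418784, 0.117391×(-3.090603)=-0.362810, 0.126087×(-2.987509)=-0.376686, 0.134783×(-2.891294)=-0.389696, 0.165217×(-2.597563)=-0.429163, 0.16087×(-2.636037)=-0.424058.
Sum = -2.797091, so H' = 2.7971.

2.7971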